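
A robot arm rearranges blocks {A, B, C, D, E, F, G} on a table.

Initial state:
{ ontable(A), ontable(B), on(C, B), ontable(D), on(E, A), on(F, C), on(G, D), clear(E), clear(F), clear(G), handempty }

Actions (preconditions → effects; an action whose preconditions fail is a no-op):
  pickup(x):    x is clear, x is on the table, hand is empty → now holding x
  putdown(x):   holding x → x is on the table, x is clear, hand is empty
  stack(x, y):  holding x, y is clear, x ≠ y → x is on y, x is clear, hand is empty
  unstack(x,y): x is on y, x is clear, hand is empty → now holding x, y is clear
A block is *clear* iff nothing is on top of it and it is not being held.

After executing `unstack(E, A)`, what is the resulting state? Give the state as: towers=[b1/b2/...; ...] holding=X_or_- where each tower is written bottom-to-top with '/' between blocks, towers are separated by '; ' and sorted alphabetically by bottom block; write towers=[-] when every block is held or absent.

towers=[A; B/C/F; D/G] holding=E

before: towers=[A/E; B/C/F; D/G] holding=-
pre[unstack(E, A)]: on(E,A) yes, clear(E) yes, handempty yes
all met → apply unstack(E, A)
after:  towers=[A; B/C/F; D/G] holding=E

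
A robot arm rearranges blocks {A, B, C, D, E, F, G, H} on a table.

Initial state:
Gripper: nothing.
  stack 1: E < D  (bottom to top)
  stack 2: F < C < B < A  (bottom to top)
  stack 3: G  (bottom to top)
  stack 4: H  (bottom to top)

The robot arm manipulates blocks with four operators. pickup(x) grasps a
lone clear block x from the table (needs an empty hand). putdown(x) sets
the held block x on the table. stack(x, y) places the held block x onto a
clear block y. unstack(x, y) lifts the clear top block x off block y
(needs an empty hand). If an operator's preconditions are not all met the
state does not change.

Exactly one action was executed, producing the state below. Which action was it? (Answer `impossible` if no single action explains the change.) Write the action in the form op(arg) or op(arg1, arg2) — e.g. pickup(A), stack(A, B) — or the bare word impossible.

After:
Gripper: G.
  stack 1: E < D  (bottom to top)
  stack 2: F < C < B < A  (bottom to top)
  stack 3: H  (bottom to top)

target: towers=[E/D; F/C/B/A; H] holding=G
         pickup(G) → towers=[E/D; F/C/B/A; H] holding=G  ← match
     unstack(A, B) → towers=[E/D; F/C/B; G; H] holding=A
         pickup(H) → towers=[E/D; F/C/B/A; G] holding=H
     unstack(D, E) → towers=[E; F/C/B/A; G; H] holding=D

pickup(G)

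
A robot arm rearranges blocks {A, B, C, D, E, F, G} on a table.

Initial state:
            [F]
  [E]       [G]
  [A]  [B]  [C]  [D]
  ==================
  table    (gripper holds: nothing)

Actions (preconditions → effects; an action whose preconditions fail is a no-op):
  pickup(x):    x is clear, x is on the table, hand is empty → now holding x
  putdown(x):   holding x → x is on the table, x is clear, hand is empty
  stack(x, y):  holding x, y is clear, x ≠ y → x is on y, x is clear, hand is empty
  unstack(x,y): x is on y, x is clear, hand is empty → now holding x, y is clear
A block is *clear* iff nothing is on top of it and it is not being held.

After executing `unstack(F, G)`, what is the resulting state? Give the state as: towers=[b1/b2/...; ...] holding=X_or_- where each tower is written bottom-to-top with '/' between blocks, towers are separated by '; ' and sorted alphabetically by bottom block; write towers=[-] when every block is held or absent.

towers=[A/E; B; C/G; D] holding=F

before: towers=[A/E; B; C/G/F; D] holding=-
pre[unstack(F, G)]: on(F,G) ok, clear(F) ok, handempty ok
all met → apply unstack(F, G)
after:  towers=[A/E; B; C/G; D] holding=F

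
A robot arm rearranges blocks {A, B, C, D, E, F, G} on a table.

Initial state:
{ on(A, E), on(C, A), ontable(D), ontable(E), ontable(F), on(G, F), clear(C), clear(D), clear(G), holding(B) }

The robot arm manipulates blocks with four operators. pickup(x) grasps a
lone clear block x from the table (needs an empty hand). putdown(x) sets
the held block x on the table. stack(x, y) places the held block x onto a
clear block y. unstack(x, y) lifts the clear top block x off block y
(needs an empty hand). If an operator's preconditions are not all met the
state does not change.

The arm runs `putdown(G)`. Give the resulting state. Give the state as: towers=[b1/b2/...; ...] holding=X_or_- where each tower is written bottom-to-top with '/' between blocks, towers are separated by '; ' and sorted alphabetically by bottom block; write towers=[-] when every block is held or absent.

towers=[D; E/A/C; F/G] holding=B

before: towers=[D; E/A/C; F/G] holding=B
pre[putdown(G)]: holding(G) no
holding(G) unmet → putdown(G) is a no-op
after:  towers=[D; E/A/C; F/G] holding=B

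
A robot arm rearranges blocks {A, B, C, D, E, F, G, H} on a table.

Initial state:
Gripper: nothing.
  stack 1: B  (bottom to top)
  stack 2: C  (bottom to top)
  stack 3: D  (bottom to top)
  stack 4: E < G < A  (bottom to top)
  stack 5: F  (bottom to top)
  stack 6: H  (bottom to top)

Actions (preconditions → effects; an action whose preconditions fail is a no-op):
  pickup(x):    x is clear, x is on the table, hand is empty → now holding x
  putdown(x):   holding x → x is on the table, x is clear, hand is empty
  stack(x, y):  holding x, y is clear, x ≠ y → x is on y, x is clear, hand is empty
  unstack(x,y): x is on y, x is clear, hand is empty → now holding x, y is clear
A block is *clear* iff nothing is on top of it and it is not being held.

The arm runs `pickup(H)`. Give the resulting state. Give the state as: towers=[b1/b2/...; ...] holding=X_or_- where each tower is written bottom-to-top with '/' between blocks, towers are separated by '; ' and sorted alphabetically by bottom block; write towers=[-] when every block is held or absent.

towers=[B; C; D; E/G/A; F] holding=H

before: towers=[B; C; D; E/G/A; F; H] holding=-
pre[pickup(H)]: clear(H) ✓, ontable(H) ✓, handempty ✓
all met → apply pickup(H)
after:  towers=[B; C; D; E/G/A; F] holding=H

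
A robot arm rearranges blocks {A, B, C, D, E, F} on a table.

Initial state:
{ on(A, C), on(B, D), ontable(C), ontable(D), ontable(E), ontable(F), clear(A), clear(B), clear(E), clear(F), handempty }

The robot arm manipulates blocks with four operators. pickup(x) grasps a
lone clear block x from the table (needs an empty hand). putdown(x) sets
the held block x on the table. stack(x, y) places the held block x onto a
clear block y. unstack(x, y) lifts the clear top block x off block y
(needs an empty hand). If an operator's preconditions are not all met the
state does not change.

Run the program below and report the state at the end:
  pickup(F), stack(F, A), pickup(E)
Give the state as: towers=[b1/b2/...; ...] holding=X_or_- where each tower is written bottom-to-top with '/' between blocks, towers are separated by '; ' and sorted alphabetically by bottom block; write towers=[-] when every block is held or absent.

towers=[C/A/F; D/B] holding=E

step 1 (pickup(F)): towers=[C/A; D/B; E] holding=F
step 2 (stack(F, A)): towers=[C/A/F; D/B; E] holding=-
step 3 (pickup(E)): towers=[C/A/F; D/B] holding=E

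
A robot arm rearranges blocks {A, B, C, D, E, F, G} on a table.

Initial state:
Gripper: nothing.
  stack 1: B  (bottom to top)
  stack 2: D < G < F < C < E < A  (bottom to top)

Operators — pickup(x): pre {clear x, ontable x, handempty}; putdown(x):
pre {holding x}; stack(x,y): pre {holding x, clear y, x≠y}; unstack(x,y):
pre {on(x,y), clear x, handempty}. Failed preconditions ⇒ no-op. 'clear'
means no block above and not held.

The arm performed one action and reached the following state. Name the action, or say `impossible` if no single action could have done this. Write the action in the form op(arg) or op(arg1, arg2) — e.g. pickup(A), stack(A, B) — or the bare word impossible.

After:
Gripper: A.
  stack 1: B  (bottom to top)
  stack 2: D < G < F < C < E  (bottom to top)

target: towers=[B; D/G/F/C/E] holding=A
         pickup(B) → towers=[D/G/F/C/E/A] holding=B
     unstack(A, E) → towers=[B; D/G/F/C/E] holding=A  ← match

unstack(A, E)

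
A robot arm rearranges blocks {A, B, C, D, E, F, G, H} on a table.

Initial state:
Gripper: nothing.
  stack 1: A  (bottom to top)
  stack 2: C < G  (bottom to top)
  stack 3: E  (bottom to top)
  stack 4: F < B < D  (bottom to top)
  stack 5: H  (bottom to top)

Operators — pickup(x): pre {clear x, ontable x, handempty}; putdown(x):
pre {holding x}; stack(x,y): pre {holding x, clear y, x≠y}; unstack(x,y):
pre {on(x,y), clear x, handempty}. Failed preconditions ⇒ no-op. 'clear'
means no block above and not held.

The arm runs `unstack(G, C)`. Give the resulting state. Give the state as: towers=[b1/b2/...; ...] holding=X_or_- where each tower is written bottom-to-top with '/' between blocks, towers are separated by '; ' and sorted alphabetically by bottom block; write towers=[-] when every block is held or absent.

towers=[A; C; E; F/B/D; H] holding=G

before: towers=[A; C/G; E; F/B/D; H] holding=-
pre[unstack(G, C)]: on(G,C) yes, clear(G) yes, handempty yes
all met → apply unstack(G, C)
after:  towers=[A; C; E; F/B/D; H] holding=G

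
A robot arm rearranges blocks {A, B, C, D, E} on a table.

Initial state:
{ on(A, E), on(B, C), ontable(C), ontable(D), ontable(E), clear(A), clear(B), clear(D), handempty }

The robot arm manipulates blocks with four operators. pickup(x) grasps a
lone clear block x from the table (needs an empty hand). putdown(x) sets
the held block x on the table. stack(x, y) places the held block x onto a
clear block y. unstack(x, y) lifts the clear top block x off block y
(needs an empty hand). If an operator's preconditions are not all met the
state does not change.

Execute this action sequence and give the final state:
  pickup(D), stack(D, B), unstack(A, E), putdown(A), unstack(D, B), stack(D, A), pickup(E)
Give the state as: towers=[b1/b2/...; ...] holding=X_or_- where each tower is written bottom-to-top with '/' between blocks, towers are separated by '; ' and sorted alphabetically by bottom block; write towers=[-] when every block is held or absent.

step 1 (pickup(D)): towers=[C/B; E/A] holding=D
step 2 (stack(D, B)): towers=[C/B/D; E/A] holding=-
step 3 (unstack(A, E)): towers=[C/B/D; E] holding=A
step 4 (putdown(A)): towers=[A; C/B/D; E] holding=-
step 5 (unstack(D, B)): towers=[A; C/B; E] holding=D
step 6 (stack(D, A)): towers=[A/D; C/B; E] holding=-
step 7 (pickup(E)): towers=[A/D; C/B] holding=E

towers=[A/D; C/B] holding=E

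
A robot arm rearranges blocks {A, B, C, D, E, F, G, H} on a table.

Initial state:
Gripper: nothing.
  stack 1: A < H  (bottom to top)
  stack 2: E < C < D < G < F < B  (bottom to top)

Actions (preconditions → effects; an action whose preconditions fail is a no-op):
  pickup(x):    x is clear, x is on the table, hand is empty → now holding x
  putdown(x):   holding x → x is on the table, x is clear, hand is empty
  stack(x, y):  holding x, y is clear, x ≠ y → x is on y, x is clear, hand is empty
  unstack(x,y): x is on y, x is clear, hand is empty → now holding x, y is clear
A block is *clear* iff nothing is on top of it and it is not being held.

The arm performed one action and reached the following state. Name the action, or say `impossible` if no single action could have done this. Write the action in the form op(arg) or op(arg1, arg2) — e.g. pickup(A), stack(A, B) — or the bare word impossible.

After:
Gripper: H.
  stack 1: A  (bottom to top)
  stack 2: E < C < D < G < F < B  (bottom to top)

target: towers=[A; E/C/D/G/F/B] holding=H
     unstack(H, A) → towers=[A; E/C/D/G/F/B] holding=H  ← match
     unstack(B, F) → towers=[A/H; E/C/D/G/F] holding=B

unstack(H, A)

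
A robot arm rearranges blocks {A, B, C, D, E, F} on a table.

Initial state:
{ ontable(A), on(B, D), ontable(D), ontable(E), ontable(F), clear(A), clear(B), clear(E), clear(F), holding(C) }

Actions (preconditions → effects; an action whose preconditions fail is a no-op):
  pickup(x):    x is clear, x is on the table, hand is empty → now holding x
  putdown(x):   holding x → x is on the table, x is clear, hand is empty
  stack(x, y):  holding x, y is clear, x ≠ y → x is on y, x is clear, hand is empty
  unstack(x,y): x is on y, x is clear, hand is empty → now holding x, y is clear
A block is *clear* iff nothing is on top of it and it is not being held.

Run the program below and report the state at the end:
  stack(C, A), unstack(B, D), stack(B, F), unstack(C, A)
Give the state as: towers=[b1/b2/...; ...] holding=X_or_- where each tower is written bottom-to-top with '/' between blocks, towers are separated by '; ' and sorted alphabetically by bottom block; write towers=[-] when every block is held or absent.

towers=[A; D; E; F/B] holding=C

step 1 (stack(C, A)): towers=[A/C; D/B; E; F] holding=-
step 2 (unstack(B, D)): towers=[A/C; D; E; F] holding=B
step 3 (stack(B, F)): towers=[A/C; D; E; F/B] holding=-
step 4 (unstack(C, A)): towers=[A; D; E; F/B] holding=C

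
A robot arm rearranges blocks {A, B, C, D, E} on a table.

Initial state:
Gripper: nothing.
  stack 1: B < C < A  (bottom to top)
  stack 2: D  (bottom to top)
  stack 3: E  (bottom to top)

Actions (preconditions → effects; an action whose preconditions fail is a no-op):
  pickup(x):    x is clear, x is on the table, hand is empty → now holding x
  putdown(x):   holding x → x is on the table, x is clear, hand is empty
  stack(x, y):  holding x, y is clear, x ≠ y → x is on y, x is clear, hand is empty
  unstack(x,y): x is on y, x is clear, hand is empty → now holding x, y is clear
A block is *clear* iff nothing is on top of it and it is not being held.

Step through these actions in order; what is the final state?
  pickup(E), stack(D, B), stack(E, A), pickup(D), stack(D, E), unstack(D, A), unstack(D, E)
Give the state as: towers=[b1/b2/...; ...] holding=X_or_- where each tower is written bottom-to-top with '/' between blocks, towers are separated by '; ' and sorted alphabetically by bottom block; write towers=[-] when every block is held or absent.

step 1 (pickup(E)): towers=[B/C/A; D] holding=E
step 2 (stack(D, B)) [no-op]: towers=[B/C/A; D] holding=E
step 3 (stack(E, A)): towers=[B/C/A/E; D] holding=-
step 4 (pickup(D)): towers=[B/C/A/E] holding=D
step 5 (stack(D, E)): towers=[B/C/A/E/D] holding=-
step 6 (unstack(D, A)) [no-op]: towers=[B/C/A/E/D] holding=-
step 7 (unstack(D, E)): towers=[B/C/A/E] holding=D

towers=[B/C/A/E] holding=D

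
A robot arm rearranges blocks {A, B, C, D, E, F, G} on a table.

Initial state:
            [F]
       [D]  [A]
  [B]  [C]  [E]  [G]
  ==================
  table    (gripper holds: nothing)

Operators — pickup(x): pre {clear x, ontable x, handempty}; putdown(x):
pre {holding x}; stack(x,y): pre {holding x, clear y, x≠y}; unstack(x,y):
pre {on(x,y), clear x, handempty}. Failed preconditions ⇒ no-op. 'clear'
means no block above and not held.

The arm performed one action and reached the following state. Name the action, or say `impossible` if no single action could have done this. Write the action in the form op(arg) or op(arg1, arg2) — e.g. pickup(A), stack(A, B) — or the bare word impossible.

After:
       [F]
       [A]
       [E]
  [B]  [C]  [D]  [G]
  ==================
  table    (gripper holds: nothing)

target: towers=[B; C/E/A/F; D; G] holding=-
         pickup(B) → towers=[C/D; E/A/F; G] holding=B
     unstack(F, A) → towers=[B; C/D; E/A; G] holding=F
         pickup(G) → towers=[B; C/D; E/A/F] holding=G
     unstack(D, C) → towers=[B; C; E/A/F; G] holding=D
none of the 4 applicable actions match → impossible

impossible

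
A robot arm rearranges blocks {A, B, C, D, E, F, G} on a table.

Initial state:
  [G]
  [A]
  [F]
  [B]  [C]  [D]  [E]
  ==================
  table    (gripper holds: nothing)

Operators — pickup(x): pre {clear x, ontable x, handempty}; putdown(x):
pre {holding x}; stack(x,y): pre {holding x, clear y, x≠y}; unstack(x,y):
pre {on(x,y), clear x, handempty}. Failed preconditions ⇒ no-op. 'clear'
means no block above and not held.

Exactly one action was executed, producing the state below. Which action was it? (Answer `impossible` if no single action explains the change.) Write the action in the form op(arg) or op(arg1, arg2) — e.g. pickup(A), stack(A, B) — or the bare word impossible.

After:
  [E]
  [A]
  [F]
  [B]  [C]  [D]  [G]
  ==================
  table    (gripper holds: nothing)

target: towers=[B/F/A/E; C; D; G] holding=-
     unstack(G, A) → towers=[B/F/A; C; D; E] holding=G
         pickup(D) → towers=[B/F/A/G; C; E] holding=D
         pickup(E) → towers=[B/F/A/G; C; D] holding=E
         pickup(C) → towers=[B/F/A/G; D; E] holding=C
none of the 4 applicable actions match → impossible

impossible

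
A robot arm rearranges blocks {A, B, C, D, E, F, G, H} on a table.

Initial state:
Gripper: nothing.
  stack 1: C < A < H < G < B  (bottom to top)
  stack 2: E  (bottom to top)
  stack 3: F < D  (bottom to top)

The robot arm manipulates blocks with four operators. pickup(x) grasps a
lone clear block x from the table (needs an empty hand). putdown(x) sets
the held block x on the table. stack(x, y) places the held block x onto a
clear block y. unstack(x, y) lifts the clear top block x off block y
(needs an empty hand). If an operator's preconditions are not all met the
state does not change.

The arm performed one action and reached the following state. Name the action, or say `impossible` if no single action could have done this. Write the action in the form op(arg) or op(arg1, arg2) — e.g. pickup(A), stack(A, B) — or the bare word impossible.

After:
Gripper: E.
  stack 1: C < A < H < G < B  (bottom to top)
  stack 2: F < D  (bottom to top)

target: towers=[C/A/H/G/B; F/D] holding=E
         pickup(E) → towers=[C/A/H/G/B; F/D] holding=E  ← match
     unstack(B, G) → towers=[C/A/H/G; E; F/D] holding=B
     unstack(D, F) → towers=[C/A/H/G/B; E; F] holding=D

pickup(E)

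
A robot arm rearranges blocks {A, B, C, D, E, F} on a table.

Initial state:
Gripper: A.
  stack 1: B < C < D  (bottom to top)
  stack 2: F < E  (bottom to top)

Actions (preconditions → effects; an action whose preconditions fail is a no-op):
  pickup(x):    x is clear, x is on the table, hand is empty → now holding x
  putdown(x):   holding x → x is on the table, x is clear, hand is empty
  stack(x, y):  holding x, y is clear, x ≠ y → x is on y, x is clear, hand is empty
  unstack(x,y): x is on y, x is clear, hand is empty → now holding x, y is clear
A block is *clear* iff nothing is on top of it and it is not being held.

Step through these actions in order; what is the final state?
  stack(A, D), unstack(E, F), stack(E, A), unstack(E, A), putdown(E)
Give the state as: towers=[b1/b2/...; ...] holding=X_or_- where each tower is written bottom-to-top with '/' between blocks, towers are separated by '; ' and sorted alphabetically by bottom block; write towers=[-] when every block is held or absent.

step 1 (stack(A, D)): towers=[B/C/D/A; F/E] holding=-
step 2 (unstack(E, F)): towers=[B/C/D/A; F] holding=E
step 3 (stack(E, A)): towers=[B/C/D/A/E; F] holding=-
step 4 (unstack(E, A)): towers=[B/C/D/A; F] holding=E
step 5 (putdown(E)): towers=[B/C/D/A; E; F] holding=-

towers=[B/C/D/A; E; F] holding=-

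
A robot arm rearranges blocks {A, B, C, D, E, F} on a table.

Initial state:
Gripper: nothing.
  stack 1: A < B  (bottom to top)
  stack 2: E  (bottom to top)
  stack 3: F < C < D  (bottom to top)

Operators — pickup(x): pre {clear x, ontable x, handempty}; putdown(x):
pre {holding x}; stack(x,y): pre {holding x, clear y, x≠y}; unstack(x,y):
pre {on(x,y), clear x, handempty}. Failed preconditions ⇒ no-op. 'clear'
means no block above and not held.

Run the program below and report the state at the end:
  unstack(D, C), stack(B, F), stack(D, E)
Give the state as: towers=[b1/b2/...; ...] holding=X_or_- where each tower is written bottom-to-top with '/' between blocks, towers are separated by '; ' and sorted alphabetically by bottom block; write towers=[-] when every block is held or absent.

step 1 (unstack(D, C)): towers=[A/B; E; F/C] holding=D
step 2 (stack(B, F)) [no-op]: towers=[A/B; E; F/C] holding=D
step 3 (stack(D, E)): towers=[A/B; E/D; F/C] holding=-

towers=[A/B; E/D; F/C] holding=-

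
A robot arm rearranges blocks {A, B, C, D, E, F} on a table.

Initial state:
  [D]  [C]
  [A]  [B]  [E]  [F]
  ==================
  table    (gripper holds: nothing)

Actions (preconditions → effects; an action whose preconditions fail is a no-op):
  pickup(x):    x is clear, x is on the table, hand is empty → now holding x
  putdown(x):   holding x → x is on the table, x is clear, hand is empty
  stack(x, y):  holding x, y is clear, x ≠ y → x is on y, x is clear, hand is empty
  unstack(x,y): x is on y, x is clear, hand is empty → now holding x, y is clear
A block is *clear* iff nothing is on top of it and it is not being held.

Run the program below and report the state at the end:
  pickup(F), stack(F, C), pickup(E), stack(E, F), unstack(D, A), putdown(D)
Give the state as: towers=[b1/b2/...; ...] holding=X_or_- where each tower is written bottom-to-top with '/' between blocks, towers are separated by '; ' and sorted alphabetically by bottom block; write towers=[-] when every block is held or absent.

step 1 (pickup(F)): towers=[A/D; B/C; E] holding=F
step 2 (stack(F, C)): towers=[A/D; B/C/F; E] holding=-
step 3 (pickup(E)): towers=[A/D; B/C/F] holding=E
step 4 (stack(E, F)): towers=[A/D; B/C/F/E] holding=-
step 5 (unstack(D, A)): towers=[A; B/C/F/E] holding=D
step 6 (putdown(D)): towers=[A; B/C/F/E; D] holding=-

towers=[A; B/C/F/E; D] holding=-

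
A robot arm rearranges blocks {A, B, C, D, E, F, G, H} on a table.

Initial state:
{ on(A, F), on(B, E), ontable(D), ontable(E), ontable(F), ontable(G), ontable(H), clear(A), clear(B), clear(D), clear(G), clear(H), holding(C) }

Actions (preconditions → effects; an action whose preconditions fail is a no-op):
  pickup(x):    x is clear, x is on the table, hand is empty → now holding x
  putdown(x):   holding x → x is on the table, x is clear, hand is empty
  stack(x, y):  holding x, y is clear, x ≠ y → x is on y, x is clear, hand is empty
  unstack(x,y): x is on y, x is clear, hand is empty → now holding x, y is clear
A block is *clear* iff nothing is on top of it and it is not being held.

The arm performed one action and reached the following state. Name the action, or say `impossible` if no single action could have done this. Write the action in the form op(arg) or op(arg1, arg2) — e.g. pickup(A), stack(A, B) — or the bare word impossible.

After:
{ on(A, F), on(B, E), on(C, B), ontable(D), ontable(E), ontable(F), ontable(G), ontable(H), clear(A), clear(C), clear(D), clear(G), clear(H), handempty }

stack(C, B)

target: towers=[D; E/B/C; F/A; G; H] holding=-
        putdown(C) → towers=[C; D; E/B; F/A; G; H] holding=-
       stack(C, G) → towers=[D; E/B; F/A; G/C; H] holding=-
       stack(C, A) → towers=[D; E/B; F/A/C; G; H] holding=-
       stack(C, H) → towers=[D; E/B; F/A; G; H/C] holding=-
       stack(C, B) → towers=[D; E/B/C; F/A; G; H] holding=-  ← match
       stack(C, D) → towers=[D/C; E/B; F/A; G; H] holding=-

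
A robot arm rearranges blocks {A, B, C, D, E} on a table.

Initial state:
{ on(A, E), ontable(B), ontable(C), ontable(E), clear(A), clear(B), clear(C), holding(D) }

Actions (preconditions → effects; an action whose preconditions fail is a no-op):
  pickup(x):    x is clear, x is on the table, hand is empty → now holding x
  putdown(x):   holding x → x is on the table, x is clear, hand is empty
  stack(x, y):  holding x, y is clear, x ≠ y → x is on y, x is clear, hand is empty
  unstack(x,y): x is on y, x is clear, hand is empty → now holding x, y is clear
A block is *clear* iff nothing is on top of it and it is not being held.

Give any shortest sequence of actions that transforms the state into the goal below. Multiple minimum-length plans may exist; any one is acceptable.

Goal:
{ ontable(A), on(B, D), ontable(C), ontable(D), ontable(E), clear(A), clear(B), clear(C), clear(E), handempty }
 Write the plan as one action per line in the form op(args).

step 1 (putdown(D)): towers=[B; C; D; E/A] holding=-
step 2 (pickup(B)): towers=[C; D; E/A] holding=B
step 3 (stack(B, D)): towers=[C; D/B; E/A] holding=-
step 4 (unstack(A, E)): towers=[C; D/B; E] holding=A
step 5 (putdown(A)): towers=[A; C; D/B; E] holding=-
goal check: towers=[A; C; D/B; E] holding=- — reached (length 5, optimal by BFS)

putdown(D)
pickup(B)
stack(B, D)
unstack(A, E)
putdown(A)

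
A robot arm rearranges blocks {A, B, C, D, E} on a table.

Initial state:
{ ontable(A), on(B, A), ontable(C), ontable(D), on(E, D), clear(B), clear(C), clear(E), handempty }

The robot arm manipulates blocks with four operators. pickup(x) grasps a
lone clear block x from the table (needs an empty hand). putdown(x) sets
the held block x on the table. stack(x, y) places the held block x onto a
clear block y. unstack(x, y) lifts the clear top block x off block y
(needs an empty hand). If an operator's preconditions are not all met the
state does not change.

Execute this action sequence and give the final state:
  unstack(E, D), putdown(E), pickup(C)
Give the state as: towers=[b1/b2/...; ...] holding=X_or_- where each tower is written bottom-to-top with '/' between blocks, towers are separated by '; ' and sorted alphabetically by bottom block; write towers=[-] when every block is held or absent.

towers=[A/B; D; E] holding=C

step 1 (unstack(E, D)): towers=[A/B; C; D] holding=E
step 2 (putdown(E)): towers=[A/B; C; D; E] holding=-
step 3 (pickup(C)): towers=[A/B; D; E] holding=C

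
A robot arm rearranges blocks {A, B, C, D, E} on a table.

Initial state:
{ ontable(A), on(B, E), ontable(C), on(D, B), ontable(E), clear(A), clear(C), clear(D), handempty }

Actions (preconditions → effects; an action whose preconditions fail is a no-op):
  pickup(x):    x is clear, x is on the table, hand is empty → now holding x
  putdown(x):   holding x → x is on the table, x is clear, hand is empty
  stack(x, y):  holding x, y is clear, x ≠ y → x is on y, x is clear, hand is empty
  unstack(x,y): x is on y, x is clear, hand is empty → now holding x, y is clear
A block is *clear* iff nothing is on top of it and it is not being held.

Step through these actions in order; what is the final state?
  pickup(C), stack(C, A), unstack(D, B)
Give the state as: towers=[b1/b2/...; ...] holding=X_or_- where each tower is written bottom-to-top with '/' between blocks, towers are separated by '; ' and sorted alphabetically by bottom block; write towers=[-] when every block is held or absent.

towers=[A/C; E/B] holding=D

step 1 (pickup(C)): towers=[A; E/B/D] holding=C
step 2 (stack(C, A)): towers=[A/C; E/B/D] holding=-
step 3 (unstack(D, B)): towers=[A/C; E/B] holding=D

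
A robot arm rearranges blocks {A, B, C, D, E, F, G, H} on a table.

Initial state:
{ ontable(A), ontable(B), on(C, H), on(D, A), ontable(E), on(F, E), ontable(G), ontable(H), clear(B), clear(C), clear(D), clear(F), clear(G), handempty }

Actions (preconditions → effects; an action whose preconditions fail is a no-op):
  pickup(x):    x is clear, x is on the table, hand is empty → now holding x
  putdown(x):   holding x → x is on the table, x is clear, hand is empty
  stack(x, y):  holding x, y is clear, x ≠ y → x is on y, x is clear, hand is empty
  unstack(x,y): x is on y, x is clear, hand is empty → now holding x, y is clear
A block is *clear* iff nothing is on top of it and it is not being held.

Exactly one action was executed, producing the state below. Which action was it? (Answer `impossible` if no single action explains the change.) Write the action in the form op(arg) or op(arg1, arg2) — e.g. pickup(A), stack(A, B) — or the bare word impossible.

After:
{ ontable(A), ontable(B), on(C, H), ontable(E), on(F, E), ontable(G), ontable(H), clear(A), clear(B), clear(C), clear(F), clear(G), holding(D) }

unstack(D, A)

target: towers=[A; B; E/F; G; H/C] holding=D
         pickup(G) → towers=[A/D; B; E/F; H/C] holding=G
         pickup(B) → towers=[A/D; E/F; G; H/C] holding=B
     unstack(F, E) → towers=[A/D; B; E; G; H/C] holding=F
     unstack(D, A) → towers=[A; B; E/F; G; H/C] holding=D  ← match
     unstack(C, H) → towers=[A/D; B; E/F; G; H] holding=C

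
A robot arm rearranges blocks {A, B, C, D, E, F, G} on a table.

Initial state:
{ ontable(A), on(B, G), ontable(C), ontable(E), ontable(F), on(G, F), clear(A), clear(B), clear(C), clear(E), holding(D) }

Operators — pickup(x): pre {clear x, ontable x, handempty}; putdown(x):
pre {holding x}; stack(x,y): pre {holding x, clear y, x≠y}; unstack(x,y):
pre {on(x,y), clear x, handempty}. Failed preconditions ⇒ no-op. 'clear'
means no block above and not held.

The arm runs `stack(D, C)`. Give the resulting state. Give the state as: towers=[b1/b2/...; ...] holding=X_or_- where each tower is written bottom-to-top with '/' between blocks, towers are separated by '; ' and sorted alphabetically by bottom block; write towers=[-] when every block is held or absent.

before: towers=[A; C; E; F/G/B] holding=D
pre[stack(D, C)]: holding(D) yes, clear(C) yes, D≠C yes
all met → apply stack(D, C)
after:  towers=[A; C/D; E; F/G/B] holding=-

towers=[A; C/D; E; F/G/B] holding=-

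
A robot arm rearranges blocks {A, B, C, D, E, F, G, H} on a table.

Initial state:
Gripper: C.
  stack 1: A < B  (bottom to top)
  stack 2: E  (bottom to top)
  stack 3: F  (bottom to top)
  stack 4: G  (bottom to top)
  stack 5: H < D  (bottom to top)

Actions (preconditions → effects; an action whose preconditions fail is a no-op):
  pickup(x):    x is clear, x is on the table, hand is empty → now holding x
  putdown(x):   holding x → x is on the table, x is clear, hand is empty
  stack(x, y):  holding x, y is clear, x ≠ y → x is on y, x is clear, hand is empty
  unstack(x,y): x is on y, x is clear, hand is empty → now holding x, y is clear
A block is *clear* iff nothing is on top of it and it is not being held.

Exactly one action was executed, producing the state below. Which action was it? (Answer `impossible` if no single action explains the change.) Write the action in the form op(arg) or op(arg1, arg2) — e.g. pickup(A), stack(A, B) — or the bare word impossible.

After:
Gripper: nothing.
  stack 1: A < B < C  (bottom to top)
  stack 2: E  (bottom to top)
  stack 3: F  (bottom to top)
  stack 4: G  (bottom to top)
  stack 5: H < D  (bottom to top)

target: towers=[A/B/C; E; F; G; H/D] holding=-
        putdown(C) → towers=[A/B; C; E; F; G; H/D] holding=-
       stack(C, G) → towers=[A/B; E; F; G/C; H/D] holding=-
       stack(C, E) → towers=[A/B; E/C; F; G; H/D] holding=-
       stack(C, B) → towers=[A/B/C; E; F; G; H/D] holding=-  ← match
       stack(C, F) → towers=[A/B; E; F/C; G; H/D] holding=-
       stack(C, D) → towers=[A/B; E; F; G; H/D/C] holding=-

stack(C, B)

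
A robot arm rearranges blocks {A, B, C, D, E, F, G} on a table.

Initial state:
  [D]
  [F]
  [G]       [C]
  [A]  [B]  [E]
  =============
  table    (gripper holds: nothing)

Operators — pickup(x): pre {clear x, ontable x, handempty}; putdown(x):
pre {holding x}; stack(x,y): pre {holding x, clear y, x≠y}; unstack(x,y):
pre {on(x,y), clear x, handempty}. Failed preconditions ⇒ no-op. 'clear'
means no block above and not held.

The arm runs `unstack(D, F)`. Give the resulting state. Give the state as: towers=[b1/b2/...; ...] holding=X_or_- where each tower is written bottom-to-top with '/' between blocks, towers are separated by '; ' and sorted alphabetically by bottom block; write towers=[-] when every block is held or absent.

before: towers=[A/G/F/D; B; E/C] holding=-
pre[unstack(D, F)]: on(D,F) ok, clear(D) ok, handempty ok
all met → apply unstack(D, F)
after:  towers=[A/G/F; B; E/C] holding=D

towers=[A/G/F; B; E/C] holding=D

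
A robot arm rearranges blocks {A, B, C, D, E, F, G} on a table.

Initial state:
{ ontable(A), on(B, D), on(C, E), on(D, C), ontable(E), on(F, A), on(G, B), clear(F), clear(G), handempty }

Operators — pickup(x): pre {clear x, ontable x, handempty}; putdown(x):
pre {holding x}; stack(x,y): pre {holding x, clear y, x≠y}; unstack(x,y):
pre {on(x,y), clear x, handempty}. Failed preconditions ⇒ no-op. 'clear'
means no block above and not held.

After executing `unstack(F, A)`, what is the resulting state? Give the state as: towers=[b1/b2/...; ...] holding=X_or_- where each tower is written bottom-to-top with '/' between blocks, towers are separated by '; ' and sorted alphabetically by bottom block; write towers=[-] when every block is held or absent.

before: towers=[A/F; E/C/D/B/G] holding=-
pre[unstack(F, A)]: on(F,A) ✓, clear(F) ✓, handempty ✓
all met → apply unstack(F, A)
after:  towers=[A; E/C/D/B/G] holding=F

towers=[A; E/C/D/B/G] holding=F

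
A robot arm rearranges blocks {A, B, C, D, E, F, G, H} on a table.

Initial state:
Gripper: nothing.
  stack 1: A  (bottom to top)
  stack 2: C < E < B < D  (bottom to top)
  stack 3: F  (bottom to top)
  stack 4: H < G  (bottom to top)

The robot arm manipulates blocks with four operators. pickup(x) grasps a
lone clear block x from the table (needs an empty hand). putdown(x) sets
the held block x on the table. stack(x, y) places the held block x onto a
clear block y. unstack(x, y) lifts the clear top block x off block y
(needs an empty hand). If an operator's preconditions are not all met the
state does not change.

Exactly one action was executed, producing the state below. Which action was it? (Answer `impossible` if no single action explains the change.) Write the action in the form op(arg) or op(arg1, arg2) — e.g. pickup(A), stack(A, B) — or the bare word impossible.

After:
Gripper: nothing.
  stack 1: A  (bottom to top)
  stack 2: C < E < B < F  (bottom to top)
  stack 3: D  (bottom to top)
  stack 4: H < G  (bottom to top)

target: towers=[A; C/E/B/F; D; H/G] holding=-
     unstack(G, H) → towers=[A; C/E/B/D; F; H] holding=G
         pickup(A) → towers=[C/E/B/D; F; H/G] holding=A
         pickup(F) → towers=[A; C/E/B/D; H/G] holding=F
     unstack(D, B) → towers=[A; C/E/B; F; H/G] holding=D
none of the 4 applicable actions match → impossible

impossible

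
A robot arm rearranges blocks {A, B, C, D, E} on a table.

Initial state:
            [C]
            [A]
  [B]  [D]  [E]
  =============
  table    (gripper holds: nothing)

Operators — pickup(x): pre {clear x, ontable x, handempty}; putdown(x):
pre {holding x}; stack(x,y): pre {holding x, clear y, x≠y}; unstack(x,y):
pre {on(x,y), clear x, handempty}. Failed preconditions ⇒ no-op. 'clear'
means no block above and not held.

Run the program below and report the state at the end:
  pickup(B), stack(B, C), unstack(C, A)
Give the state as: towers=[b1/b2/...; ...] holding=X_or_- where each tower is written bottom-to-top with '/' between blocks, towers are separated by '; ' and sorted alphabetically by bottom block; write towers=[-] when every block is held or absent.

towers=[D; E/A/C/B] holding=-

step 1 (pickup(B)): towers=[D; E/A/C] holding=B
step 2 (stack(B, C)): towers=[D; E/A/C/B] holding=-
step 3 (unstack(C, A)) [no-op]: towers=[D; E/A/C/B] holding=-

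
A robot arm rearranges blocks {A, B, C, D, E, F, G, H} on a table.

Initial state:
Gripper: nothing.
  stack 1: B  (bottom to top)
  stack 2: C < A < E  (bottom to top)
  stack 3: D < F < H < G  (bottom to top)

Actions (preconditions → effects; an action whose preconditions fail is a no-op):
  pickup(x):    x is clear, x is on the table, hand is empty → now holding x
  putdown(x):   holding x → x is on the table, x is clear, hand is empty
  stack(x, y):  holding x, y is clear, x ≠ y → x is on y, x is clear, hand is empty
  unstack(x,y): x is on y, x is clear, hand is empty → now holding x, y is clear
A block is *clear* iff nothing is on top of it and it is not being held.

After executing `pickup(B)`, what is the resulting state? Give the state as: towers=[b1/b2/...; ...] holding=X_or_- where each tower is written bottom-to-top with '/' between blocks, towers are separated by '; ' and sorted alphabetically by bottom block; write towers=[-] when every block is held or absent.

before: towers=[B; C/A/E; D/F/H/G] holding=-
pre[pickup(B)]: clear(B) ✓, ontable(B) ✓, handempty ✓
all met → apply pickup(B)
after:  towers=[C/A/E; D/F/H/G] holding=B

towers=[C/A/E; D/F/H/G] holding=B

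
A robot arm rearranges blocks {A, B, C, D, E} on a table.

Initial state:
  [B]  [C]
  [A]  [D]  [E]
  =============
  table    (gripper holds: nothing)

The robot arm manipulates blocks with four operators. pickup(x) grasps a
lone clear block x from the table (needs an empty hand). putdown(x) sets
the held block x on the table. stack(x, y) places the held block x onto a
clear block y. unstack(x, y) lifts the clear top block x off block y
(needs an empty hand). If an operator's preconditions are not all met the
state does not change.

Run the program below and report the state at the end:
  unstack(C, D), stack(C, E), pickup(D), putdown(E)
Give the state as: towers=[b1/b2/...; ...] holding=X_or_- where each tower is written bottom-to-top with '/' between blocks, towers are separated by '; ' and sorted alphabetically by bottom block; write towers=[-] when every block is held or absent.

towers=[A/B; E/C] holding=D

step 1 (unstack(C, D)): towers=[A/B; D; E] holding=C
step 2 (stack(C, E)): towers=[A/B; D; E/C] holding=-
step 3 (pickup(D)): towers=[A/B; E/C] holding=D
step 4 (putdown(E)) [no-op]: towers=[A/B; E/C] holding=D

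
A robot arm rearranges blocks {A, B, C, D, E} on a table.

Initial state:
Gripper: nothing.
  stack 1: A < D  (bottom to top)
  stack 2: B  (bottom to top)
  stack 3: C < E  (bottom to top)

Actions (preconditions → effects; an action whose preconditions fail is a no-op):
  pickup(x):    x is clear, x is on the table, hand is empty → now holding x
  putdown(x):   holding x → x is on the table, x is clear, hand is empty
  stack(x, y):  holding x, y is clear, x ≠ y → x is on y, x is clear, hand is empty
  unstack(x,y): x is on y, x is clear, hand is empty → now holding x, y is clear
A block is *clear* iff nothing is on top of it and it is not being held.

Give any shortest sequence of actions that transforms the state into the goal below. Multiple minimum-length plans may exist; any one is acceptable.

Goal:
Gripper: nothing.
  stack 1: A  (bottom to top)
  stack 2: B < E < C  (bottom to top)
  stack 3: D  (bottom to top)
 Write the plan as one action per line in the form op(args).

step 1 (unstack(D, A)): towers=[A; B; C/E] holding=D
step 2 (putdown(D)): towers=[A; B; C/E; D] holding=-
step 3 (unstack(E, C)): towers=[A; B; C; D] holding=E
step 4 (stack(E, B)): towers=[A; B/E; C; D] holding=-
step 5 (pickup(C)): towers=[A; B/E; D] holding=C
step 6 (stack(C, E)): towers=[A; B/E/C; D] holding=-
goal check: towers=[A; B/E/C; D] holding=- — reached (length 6, optimal by BFS)

unstack(D, A)
putdown(D)
unstack(E, C)
stack(E, B)
pickup(C)
stack(C, E)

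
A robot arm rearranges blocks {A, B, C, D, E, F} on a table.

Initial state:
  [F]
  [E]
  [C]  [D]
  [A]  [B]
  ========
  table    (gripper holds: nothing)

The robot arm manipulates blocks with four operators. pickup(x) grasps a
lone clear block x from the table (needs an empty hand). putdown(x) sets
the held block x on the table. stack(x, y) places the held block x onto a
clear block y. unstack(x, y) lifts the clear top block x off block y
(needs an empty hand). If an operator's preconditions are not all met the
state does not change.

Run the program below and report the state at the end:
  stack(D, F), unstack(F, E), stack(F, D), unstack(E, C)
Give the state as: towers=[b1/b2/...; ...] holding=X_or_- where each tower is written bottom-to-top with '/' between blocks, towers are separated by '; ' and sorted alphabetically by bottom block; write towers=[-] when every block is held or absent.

towers=[A/C; B/D/F] holding=E

step 1 (stack(D, F)) [no-op]: towers=[A/C/E/F; B/D] holding=-
step 2 (unstack(F, E)): towers=[A/C/E; B/D] holding=F
step 3 (stack(F, D)): towers=[A/C/E; B/D/F] holding=-
step 4 (unstack(E, C)): towers=[A/C; B/D/F] holding=E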